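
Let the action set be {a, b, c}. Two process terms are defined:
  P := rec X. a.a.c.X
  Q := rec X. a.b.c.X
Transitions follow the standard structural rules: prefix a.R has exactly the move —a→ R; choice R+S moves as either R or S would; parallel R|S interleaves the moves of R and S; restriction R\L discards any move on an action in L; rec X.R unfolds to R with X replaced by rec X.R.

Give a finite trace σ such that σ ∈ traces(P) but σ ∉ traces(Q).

aa

Reachable graph of P (3 states):
  m0 = rec X. a.a.c.X :: =a=> m1
  m1 = a.c.(rec X. a.a.c.X) :: =a=> m2
  m2 = c.(rec X. a.a.c.X) :: =c=> m0
Reachable graph of Q (3 states):
  n0 = rec X. a.b.c.X :: =a=> n1
  n1 = b.c.(rec X. a.b.c.X) :: =b=> n2
  n2 = c.(rec X. a.b.c.X) :: =c=> n0
Trace ⟨aa⟩ through P, begin at {m0}:
  step 1 (a): {m1}
  step 2 (a): {m2}
  ✓ P
Trace ⟨aa⟩ through Q, begin at {n0}:
  step 1 (a): {n1}
  step 2 (a): no successor for Q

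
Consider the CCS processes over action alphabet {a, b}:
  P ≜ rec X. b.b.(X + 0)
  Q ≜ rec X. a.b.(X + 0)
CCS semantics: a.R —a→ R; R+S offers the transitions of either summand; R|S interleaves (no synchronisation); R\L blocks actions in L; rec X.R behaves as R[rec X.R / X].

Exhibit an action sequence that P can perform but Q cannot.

Reachable graph of P (3 states):
  u0 = rec X. b.b.(X + 0) ⊢ -b-> u1
  u1 = b.((rec X. b.b.(X + 0)) + 0) ⊢ -b-> u2
  u2 = (rec X. b.b.(X + 0)) + 0 ⊢ -b-> u1
Reachable graph of Q (3 states):
  v0 = rec X. a.b.(X + 0) ⊢ -a-> v1
  v1 = b.((rec X. a.b.(X + 0)) + 0) ⊢ -b-> v2
  v2 = (rec X. a.b.(X + 0)) + 0 ⊢ -a-> v1
Executing b from P (initial set {u0}):
  step 1 (b): {u1}
  P completes σ.
Executing b from Q (initial set {v0}):
  step 1 (b): ∅ (Q stuck)

b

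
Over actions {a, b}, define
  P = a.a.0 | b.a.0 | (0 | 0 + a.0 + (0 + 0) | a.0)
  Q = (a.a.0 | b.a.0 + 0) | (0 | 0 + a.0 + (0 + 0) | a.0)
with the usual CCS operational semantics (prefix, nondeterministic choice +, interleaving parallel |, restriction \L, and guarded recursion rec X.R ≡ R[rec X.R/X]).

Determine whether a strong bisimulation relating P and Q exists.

YES

Reachable graph of P (27 states):
  u0 = a.a.0 | b.a.0 | (0 | 0 + a.0 + (0 + 0) | a.0) :: ··a··> u1, ··a··> u2, ··a··> u3, ··b··> u4
  u1 = a.0 | b.a.0 | (0 | 0 + a.0 + (0 + 0) | a.0) :: ··a··> u5, ··a··> u6, ··a··> u7, ··b··> u8
  u2 = a.a.0 | b.a.0 | ((0 + 0) | 0) :: ··a··> u6, ··b··> u9
  u3 = a.a.0 | b.a.0 | 0 :: ··a··> u7, ··b··> u10
  u4 = a.a.0 | a.0 | (0 | 0 + a.0 + (0 + 0) | a.0) :: ··a··> u10, ··a··> u11, ··a··> u8, ··a··> u9
  u5 = 0 | b.a.0 | (0 | 0 + a.0 + (0 + 0) | a.0) :: ··a··> u12, ··a··> u13, ··b··> u14
  u6 = a.0 | b.a.0 | ((0 + 0) | 0) :: ··a··> u12, ··b··> u15
  u7 = a.0 | b.a.0 | 0 :: ··a··> u13, ··b··> u16
  u8 = a.0 | a.0 | (0 | 0 + a.0 + (0 + 0) | a.0) :: ··a··> u14, ··a··> u15, ··a··> u16, ··a··> u17
  u9 = a.a.0 | a.0 | ((0 + 0) | 0) :: ··a··> u15, ··a··> u18
  u10 = a.a.0 | a.0 | 0 :: ··a··> u16, ··a··> u19
  u11 = a.a.0 | 0 | (0 | 0 + a.0 + (0 + 0) | a.0) :: ··a··> u17, ··a··> u18, ··a··> u19
  u12 = 0 | b.a.0 | ((0 + 0) | 0) :: ··b··> u20
  u13 = 0 | b.a.0 | 0 :: ··b··> u21
  u14 = 0 | a.0 | (0 | 0 + a.0 + (0 + 0) | a.0) :: ··a··> u20, ··a··> u21, ··a··> u22
  u15 = a.0 | a.0 | ((0 + 0) | 0) :: ··a··> u20, ··a··> u23
  u16 = a.0 | a.0 | 0 :: ··a··> u21, ··a··> u24
  u17 = a.0 | 0 | (0 | 0 + a.0 + (0 + 0) | a.0) :: ··a··> u22, ··a··> u23, ··a··> u24
  u18 = a.a.0 | 0 | ((0 + 0) | 0) :: ··a··> u23
  u19 = a.a.0 | 0 | 0 :: ··a··> u24
  u20 = 0 | a.0 | ((0 + 0) | 0) :: ··a··> u25
  u21 = 0 | a.0 | 0 :: ··a··> u26
  u22 = 0 | 0 | (0 | 0 + a.0 + (0 + 0) | a.0) :: ··a··> u25, ··a··> u26
  u23 = a.0 | 0 | ((0 + 0) | 0) :: ··a··> u25
  u24 = a.0 | 0 | 0 :: ··a··> u26
  u25 = 0 | 0 | ((0 + 0) | 0) :: (no moves)
  u26 = 0 | 0 | 0 :: (no moves)
Reachable graph of Q (27 states):
  v0 = (a.a.0 | b.a.0 + 0) | (0 | 0 + a.0 + (0 + 0) | a.0) :: ··a··> v1, ··a··> v2, ··a··> v3, ··b··> v4
  v1 = (a.a.0 | b.a.0 + 0) | ((0 + 0) | 0) :: ··a··> v5, ··b··> v6
  v2 = (a.a.0 | b.a.0 + 0) | 0 :: ··a··> v7, ··b··> v8
  v3 = a.0 | b.a.0 | (0 | 0 + a.0 + (0 + 0) | a.0) :: ··a··> v5, ··a··> v7, ··a··> v9, ··b··> v10
  v4 = a.a.0 | a.0 | (0 | 0 + a.0 + (0 + 0) | a.0) :: ··a··> v10, ··a··> v11, ··a··> v6, ··a··> v8
  v5 = a.0 | b.a.0 | ((0 + 0) | 0) :: ··a··> v12, ··b··> v13
  v6 = a.a.0 | a.0 | ((0 + 0) | 0) :: ··a··> v13, ··a··> v14
  v7 = a.0 | b.a.0 | 0 :: ··a··> v15, ··b··> v16
  v8 = a.a.0 | a.0 | 0 :: ··a··> v16, ··a··> v17
  v9 = 0 | b.a.0 | (0 | 0 + a.0 + (0 + 0) | a.0) :: ··a··> v12, ··a··> v15, ··b··> v18
  v10 = a.0 | a.0 | (0 | 0 + a.0 + (0 + 0) | a.0) :: ··a··> v13, ··a··> v16, ··a··> v18, ··a··> v19
  v11 = a.a.0 | 0 | (0 | 0 + a.0 + (0 + 0) | a.0) :: ··a··> v14, ··a··> v17, ··a··> v19
  v12 = 0 | b.a.0 | ((0 + 0) | 0) :: ··b··> v20
  v13 = a.0 | a.0 | ((0 + 0) | 0) :: ··a··> v20, ··a··> v21
  v14 = a.a.0 | 0 | ((0 + 0) | 0) :: ··a··> v21
  v15 = 0 | b.a.0 | 0 :: ··b··> v22
  v16 = a.0 | a.0 | 0 :: ··a··> v22, ··a··> v23
  v17 = a.a.0 | 0 | 0 :: ··a··> v23
  v18 = 0 | a.0 | (0 | 0 + a.0 + (0 + 0) | a.0) :: ··a··> v20, ··a··> v22, ··a··> v24
  v19 = a.0 | 0 | (0 | 0 + a.0 + (0 + 0) | a.0) :: ··a··> v21, ··a··> v23, ··a··> v24
  v20 = 0 | a.0 | ((0 + 0) | 0) :: ··a··> v25
  v21 = a.0 | 0 | ((0 + 0) | 0) :: ··a··> v25
  v22 = 0 | a.0 | 0 :: ··a··> v26
  v23 = a.0 | 0 | 0 :: ··a··> v26
  v24 = 0 | 0 | (0 | 0 + a.0 + (0 + 0) | a.0) :: ··a··> v25, ··a··> v26
  v25 = 0 | 0 | ((0 + 0) | 0) :: (no moves)
  v26 = 0 | 0 | 0 :: (no moves)
Coarsest stable partition (strong bisimilarity classes):
  B0 = {u0, v0}
  B1 = {u4, v4}
  B2 = {u10, u11, u8, u9, v10, v11, v6, v8}
  B3 = {u14, u15, u16, u17, u18, u19, v13, v14, v16, v17, v18, v19}
  B4 = {u20, u21, u22, u23, u24, v20, v21, v22, v23, v24}
  B5 = {u25, u26, v25, v26}
  B6 = {u1, u2, u3, v1, v2, v3}
  B7 = {u5, u6, u7, v5, v7, v9}
  B8 = {u12, u13, v12, v15}
u0 ∈ B0, v0 ∈ B0 → same block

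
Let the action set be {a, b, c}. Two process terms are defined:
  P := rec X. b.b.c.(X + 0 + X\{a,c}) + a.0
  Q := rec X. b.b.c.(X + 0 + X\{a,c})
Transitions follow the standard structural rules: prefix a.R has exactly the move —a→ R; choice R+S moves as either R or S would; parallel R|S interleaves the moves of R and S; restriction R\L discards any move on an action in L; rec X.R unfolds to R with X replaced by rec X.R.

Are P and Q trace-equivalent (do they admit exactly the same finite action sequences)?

trace-distinct — witness ⟨a⟩

P's transition system — 7 states:
  p0 = rec X. b.b.c.(X + 0 + X\{a,c}) + a.0 | --a--▸ p1, --b--▸ p2
  p1 = 0 | deadlocked
  p2 = b.c.((rec X. b.b.c.(X + 0 + X\{a,c}) + a.0) + 0 + (rec X. b.b.c.(X + 0 + X\{a,c}) + a.0)\{a,c}) | --b--▸ p3
  p3 = c.((rec X. b.b.c.(X + 0 + X\{a,c}) + a.0) + 0 + (rec X. b.b.c.(X + 0 + X\{a,c}) + a.0)\{a,c}) | --c--▸ p4
  p4 = (rec X. b.b.c.(X + 0 + X\{a,c}) + a.0) + 0 + (rec X. b.b.c.(X + 0 + X\{a,c}) + a.0)\{a,c} | --a--▸ p1, --b--▸ p2, --b--▸ p5
  p5 = (b.c.((rec X. b.b.c.(X + 0 + X\{a,c}) + a.0) + 0 + (rec X. b.b.c.(X + 0 + X\{a,c}) + a.0)\{a,c}))\{a,c} | --b--▸ p6
  p6 = (c.((rec X. b.b.c.(X + 0 + X\{a,c}) + a.0) + 0 + (rec X. b.b.c.(X + 0 + X\{a,c}) + a.0)\{a,c}))\{a,c} | deadlocked
Q's transition system — 6 states:
  q0 = rec X. b.b.c.(X + 0 + X\{a,c}) | --b--▸ q1
  q1 = b.c.((rec X. b.b.c.(X + 0 + X\{a,c})) + 0 + (rec X. b.b.c.(X + 0 + X\{a,c}))\{a,c}) | --b--▸ q2
  q2 = c.((rec X. b.b.c.(X + 0 + X\{a,c})) + 0 + (rec X. b.b.c.(X + 0 + X\{a,c}))\{a,c}) | --c--▸ q3
  q3 = (rec X. b.b.c.(X + 0 + X\{a,c})) + 0 + (rec X. b.b.c.(X + 0 + X\{a,c}))\{a,c} | --b--▸ q1, --b--▸ q4
  q4 = (b.c.((rec X. b.b.c.(X + 0 + X\{a,c})) + 0 + (rec X. b.b.c.(X + 0 + X\{a,c}))\{a,c}))\{a,c} | --b--▸ q5
  q5 = (c.((rec X. b.b.c.(X + 0 + X\{a,c})) + 0 + (rec X. b.b.c.(X + 0 + X\{a,c}))\{a,c}))\{a,c} | deadlocked
Run σ = ⟨a⟩ on P: start {p0}
  step 1 (a): {p1}
  P completes σ.
Run σ = ⟨a⟩ on Q: start {q0}
  step 1 (a): no successor for Q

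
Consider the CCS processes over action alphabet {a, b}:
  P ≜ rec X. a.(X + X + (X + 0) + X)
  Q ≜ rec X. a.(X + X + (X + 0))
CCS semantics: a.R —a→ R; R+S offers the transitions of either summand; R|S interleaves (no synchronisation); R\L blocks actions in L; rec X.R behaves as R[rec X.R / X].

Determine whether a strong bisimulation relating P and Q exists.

P's transition system — 2 states:
  u0 = rec X. a.(X + X + (X + 0) + X) | --a--▸ u1
  u1 = (rec X. a.(X + X + (X + 0) + X)) + (rec X. a.(X + X + (X + 0) + X)) + ((rec X. a.(X + X + (X + 0) + X)) + 0) + (rec X. a.(X + X + (X + 0) + X)) | --a--▸ u1
Q's transition system — 2 states:
  v0 = rec X. a.(X + X + (X + 0)) | --a--▸ v1
  v1 = (rec X. a.(X + X + (X + 0))) + (rec X. a.(X + X + (X + 0))) + ((rec X. a.(X + X + (X + 0))) + 0) | --a--▸ v1
Bisimilarity quotient blocks:
  B0 = {u0, u1, v0, v1}
u0 ∈ B0, v0 ∈ B0 → same block

bisimilar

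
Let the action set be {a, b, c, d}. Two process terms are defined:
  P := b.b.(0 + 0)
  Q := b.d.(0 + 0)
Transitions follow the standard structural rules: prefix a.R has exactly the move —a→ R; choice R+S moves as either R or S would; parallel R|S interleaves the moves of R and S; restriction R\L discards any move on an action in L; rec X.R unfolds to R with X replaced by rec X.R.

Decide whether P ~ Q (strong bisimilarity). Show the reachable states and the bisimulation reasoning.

P's transition system — 3 states:
  p0 = b.b.(0 + 0) → --b--▸ p1
  p1 = b.(0 + 0) → --b--▸ p2
  p2 = 0 + 0 → deadlocked
Q's transition system — 3 states:
  q0 = b.d.(0 + 0) → --b--▸ q1
  q1 = d.(0 + 0) → --d--▸ q2
  q2 = 0 + 0 → deadlocked
Bisimilarity quotient blocks:
  B0 = {p0}
  B1 = {p1}
  B2 = {p2, q2}
  B3 = {q0}
  B4 = {q1}
p0 ∈ B0, q0 ∈ B3 → different blocks

not bisimilar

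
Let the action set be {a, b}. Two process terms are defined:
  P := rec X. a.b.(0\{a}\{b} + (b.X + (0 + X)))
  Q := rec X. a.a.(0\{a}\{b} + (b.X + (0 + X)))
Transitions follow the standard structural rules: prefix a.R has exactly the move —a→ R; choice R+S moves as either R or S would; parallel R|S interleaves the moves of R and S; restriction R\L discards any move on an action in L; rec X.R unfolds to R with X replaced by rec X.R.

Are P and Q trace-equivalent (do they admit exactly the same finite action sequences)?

LTS(P): 3 reachable states
  s0 = rec X. a.b.(0\{a}\{b} + (b.X + (0 + X))) | —a→ s1
  s1 = b.(0\{a}\{b} + (b.(rec X. a.b.(0\{a}\{b} + (b.X + (0 + X)))) + (0 + (rec X. a.b.(0\{a}\{b} + (b.X + (0 + X))))))) | —b→ s2
  s2 = 0\{a}\{b} + (b.(rec X. a.b.(0\{a}\{b} + (b.X + (0 + X)))) + (0 + (rec X. a.b.(0\{a}\{b} + (b.X + (0 + X)))))) | —a→ s1, —b→ s0
LTS(Q): 3 reachable states
  t0 = rec X. a.a.(0\{a}\{b} + (b.X + (0 + X))) | —a→ t1
  t1 = a.(0\{a}\{b} + (b.(rec X. a.a.(0\{a}\{b} + (b.X + (0 + X)))) + (0 + (rec X. a.a.(0\{a}\{b} + (b.X + (0 + X))))))) | —a→ t2
  t2 = 0\{a}\{b} + (b.(rec X. a.a.(0\{a}\{b} + (b.X + (0 + X)))) + (0 + (rec X. a.a.(0\{a}\{b} + (b.X + (0 + X)))))) | —a→ t1, —b→ t0
Executing ab from P (initial set {s0}):
  [1] a ⇒ {s1}
  [2] b ⇒ {s2}
  — P admits the full trace.
Executing ab from Q (initial set {t0}):
  [1] a ⇒ {t1}
  [2] b ⇒ ∅  — Q cannot continue

trace-distinct — witness ⟨ab⟩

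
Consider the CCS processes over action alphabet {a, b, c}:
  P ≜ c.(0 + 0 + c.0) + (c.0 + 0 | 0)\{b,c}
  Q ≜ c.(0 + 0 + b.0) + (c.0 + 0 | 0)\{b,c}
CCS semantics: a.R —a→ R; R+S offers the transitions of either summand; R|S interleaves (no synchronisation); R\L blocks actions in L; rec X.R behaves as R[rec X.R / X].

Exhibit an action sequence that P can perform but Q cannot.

P's transition system — 3 states:
  m0 = c.(0 + 0 + c.0) + (c.0 + 0 | 0)\{b,c} has moves —c→ m1
  m1 = 0 + 0 + c.0 has moves —c→ m2
  m2 = 0 has moves stopped
Q's transition system — 3 states:
  n0 = c.(0 + 0 + b.0) + (c.0 + 0 | 0)\{b,c} has moves —c→ n1
  n1 = 0 + 0 + b.0 has moves —b→ n2
  n2 = 0 has moves stopped
Run σ = ⟨cc⟩ on P: start {m0}
  after c @ step 1: {m1}
  after c @ step 2: {m2}
  ✓ P
Run σ = ⟨cc⟩ on Q: start {n0}
  after c @ step 1: {n1}
  after c @ step 2: no successor for Q

cc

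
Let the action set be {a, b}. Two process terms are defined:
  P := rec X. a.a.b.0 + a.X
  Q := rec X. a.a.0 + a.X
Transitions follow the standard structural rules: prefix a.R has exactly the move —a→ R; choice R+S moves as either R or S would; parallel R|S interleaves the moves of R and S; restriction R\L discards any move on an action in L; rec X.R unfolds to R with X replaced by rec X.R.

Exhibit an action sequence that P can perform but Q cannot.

aab

LTS(P): 4 reachable states
  p0 = rec X. a.a.b.0 + a.X ⊢ —a→ p0, —a→ p1
  p1 = a.b.0 ⊢ —a→ p2
  p2 = b.0 ⊢ —b→ p3
  p3 = 0 ⊢ ·
LTS(Q): 3 reachable states
  q0 = rec X. a.a.0 + a.X ⊢ —a→ q0, —a→ q1
  q1 = a.0 ⊢ —a→ q2
  q2 = 0 ⊢ ·
Trace ⟨aab⟩ through P, begin at {p0}:
  step 1 (a): {p0, p1}
  step 2 (a): {p0, p1, p2}
  step 3 (b): {p3}
  P completes σ.
Trace ⟨aab⟩ through Q, begin at {q0}:
  step 1 (a): {q0, q1}
  step 2 (a): {q0, q1, q2}
  step 3 (b): no successor for Q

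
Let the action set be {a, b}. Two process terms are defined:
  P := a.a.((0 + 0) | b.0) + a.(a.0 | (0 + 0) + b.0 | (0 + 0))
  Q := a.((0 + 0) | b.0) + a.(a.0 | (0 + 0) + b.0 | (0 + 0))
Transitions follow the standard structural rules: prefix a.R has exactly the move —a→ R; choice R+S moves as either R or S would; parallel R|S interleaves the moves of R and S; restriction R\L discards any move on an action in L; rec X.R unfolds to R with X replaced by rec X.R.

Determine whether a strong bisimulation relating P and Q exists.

NO

P's transition system — 6 states:
  p0 = a.a.((0 + 0) | b.0) + a.(a.0 | (0 + 0) + b.0 | (0 + 0)) → -a-> p1, -a-> p2
  p1 = a.((0 + 0) | b.0) → -a-> p3
  p2 = a.0 | (0 + 0) + b.0 | (0 + 0) → -a-> p4, -b-> p4
  p3 = (0 + 0) | b.0 → -b-> p5
  p4 = 0 | (0 + 0) → ·
  p5 = (0 + 0) | 0 → ·
Q's transition system — 5 states:
  q0 = a.((0 + 0) | b.0) + a.(a.0 | (0 + 0) + b.0 | (0 + 0)) → -a-> q1, -a-> q2
  q1 = (0 + 0) | b.0 → -b-> q3
  q2 = a.0 | (0 + 0) + b.0 | (0 + 0) → -a-> q4, -b-> q4
  q3 = (0 + 0) | 0 → ·
  q4 = 0 | (0 + 0) → ·
Bisimilarity quotient blocks:
  B0 = {p0}
  B1 = {p2, q2}
  B2 = {p4, p5, q3, q4}
  B3 = {p1}
  B4 = {p3, q1}
  B5 = {q0}
p0 ∈ B0, q0 ∈ B5 → different blocks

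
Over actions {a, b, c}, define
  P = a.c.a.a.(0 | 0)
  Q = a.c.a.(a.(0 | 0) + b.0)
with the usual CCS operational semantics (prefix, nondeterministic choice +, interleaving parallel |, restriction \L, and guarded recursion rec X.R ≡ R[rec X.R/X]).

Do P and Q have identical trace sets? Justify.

Reachable graph of P (5 states):
  s0 = a.c.a.a.(0 | 0) → =a=> s1
  s1 = c.a.a.(0 | 0) → =c=> s2
  s2 = a.a.(0 | 0) → =a=> s3
  s3 = a.(0 | 0) → =a=> s4
  s4 = 0 | 0 → stopped
Reachable graph of Q (6 states):
  t0 = a.c.a.(a.(0 | 0) + b.0) → =a=> t1
  t1 = c.a.(a.(0 | 0) + b.0) → =c=> t2
  t2 = a.(a.(0 | 0) + b.0) → =a=> t3
  t3 = a.(0 | 0) + b.0 → =a=> t4, =b=> t5
  t4 = 0 | 0 → stopped
  t5 = 0 → stopped
Run σ = ⟨acab⟩ on Q: start {t0}
  [1] a ⇒ {t1}
  [2] c ⇒ {t2}
  [3] a ⇒ {t3}
  [4] b ⇒ {t5}
  — Q admits the full trace.
Run σ = ⟨acab⟩ on P: start {s0}
  [1] a ⇒ {s1}
  [2] c ⇒ {s2}
  [3] a ⇒ {s3}
  [4] b ⇒ no successor for P

trace-distinct — witness ⟨acab⟩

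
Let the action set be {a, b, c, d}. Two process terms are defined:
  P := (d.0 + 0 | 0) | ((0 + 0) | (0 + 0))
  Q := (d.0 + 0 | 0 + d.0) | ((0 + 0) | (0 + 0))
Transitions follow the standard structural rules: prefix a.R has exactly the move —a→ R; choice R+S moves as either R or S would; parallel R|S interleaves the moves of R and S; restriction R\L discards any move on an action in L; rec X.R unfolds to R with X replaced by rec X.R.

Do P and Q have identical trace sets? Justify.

LTS(P): 2 reachable states
  p0 = (d.0 + 0 | 0) | ((0 + 0) | (0 + 0)) has moves -d-> p1
  p1 = 0 | ((0 + 0) | (0 + 0)) has moves (no moves)
LTS(Q): 2 reachable states
  q0 = (d.0 + 0 | 0 + d.0) | ((0 + 0) | (0 + 0)) has moves -d-> q1
  q1 = 0 | ((0 + 0) | (0 + 0)) has moves (no moves)
Partition-refinement fixed point:
  B0 = {p0, q0}
  B1 = {p1, q1}
p0 ∈ B0, q0 ∈ B0 → same block
Bisimilar ⇒ trace-equivalent.

YES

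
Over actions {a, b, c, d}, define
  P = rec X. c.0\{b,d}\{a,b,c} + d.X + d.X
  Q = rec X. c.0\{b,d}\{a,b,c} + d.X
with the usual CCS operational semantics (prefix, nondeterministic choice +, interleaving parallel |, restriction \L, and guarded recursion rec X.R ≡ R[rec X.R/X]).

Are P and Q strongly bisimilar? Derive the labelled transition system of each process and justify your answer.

YES

LTS(P): 2 reachable states
  u0 = rec X. c.0\{b,d}\{a,b,c} + d.X + d.X | --c--▸ u1, --d--▸ u0
  u1 = 0\{b,d}\{a,b,c} | (no moves)
LTS(Q): 2 reachable states
  v0 = rec X. c.0\{b,d}\{a,b,c} + d.X | --c--▸ v1, --d--▸ v0
  v1 = 0\{b,d}\{a,b,c} | (no moves)
Partition-refinement fixed point:
  B0 = {u0, v0}
  B1 = {u1, v1}
u0 ∈ B0, v0 ∈ B0 → same block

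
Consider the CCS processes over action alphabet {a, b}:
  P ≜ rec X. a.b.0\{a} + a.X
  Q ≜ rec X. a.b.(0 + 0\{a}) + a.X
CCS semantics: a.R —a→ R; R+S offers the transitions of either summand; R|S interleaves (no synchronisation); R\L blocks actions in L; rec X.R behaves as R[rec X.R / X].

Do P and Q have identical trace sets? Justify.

P's transition system — 3 states:
  u0 = rec X. a.b.0\{a} + a.X ⊢ -a-> u0, -a-> u1
  u1 = b.0\{a} ⊢ -b-> u2
  u2 = 0\{a} ⊢ ∅
Q's transition system — 3 states:
  v0 = rec X. a.b.(0 + 0\{a}) + a.X ⊢ -a-> v0, -a-> v1
  v1 = b.(0 + 0\{a}) ⊢ -b-> v2
  v2 = 0 + 0\{a} ⊢ ∅
Bisimilarity quotient blocks:
  B0 = {u0, v0}
  B1 = {u1, v1}
  B2 = {u2, v2}
u0 ∈ B0, v0 ∈ B0 → same block
Bisimilar ⇒ trace-equivalent.

YES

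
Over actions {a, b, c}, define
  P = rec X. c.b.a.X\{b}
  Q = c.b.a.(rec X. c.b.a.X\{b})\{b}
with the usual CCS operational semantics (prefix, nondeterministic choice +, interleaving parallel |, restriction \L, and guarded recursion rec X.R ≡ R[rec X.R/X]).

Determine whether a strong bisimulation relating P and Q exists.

P ~ Q

P's transition system — 5 states:
  s0 = rec X. c.b.a.X\{b} has moves -c-> s1
  s1 = b.a.(rec X. c.b.a.X\{b})\{b} has moves -b-> s2
  s2 = a.(rec X. c.b.a.X\{b})\{b} has moves -a-> s3
  s3 = (rec X. c.b.a.X\{b})\{b} has moves -c-> s4
  s4 = (b.a.(rec X. c.b.a.X\{b})\{b})\{b} has moves ∅
Q's transition system — 5 states:
  t0 = c.b.a.(rec X. c.b.a.X\{b})\{b} has moves -c-> t1
  t1 = b.a.(rec X. c.b.a.X\{b})\{b} has moves -b-> t2
  t2 = a.(rec X. c.b.a.X\{b})\{b} has moves -a-> t3
  t3 = (rec X. c.b.a.X\{b})\{b} has moves -c-> t4
  t4 = (b.a.(rec X. c.b.a.X\{b})\{b})\{b} has moves ∅
Bisimilarity quotient blocks:
  B0 = {s0, t0}
  B1 = {s1, t1}
  B2 = {s2, t2}
  B3 = {s3, t3}
  B4 = {s4, t4}
s0 ∈ B0, t0 ∈ B0 → same block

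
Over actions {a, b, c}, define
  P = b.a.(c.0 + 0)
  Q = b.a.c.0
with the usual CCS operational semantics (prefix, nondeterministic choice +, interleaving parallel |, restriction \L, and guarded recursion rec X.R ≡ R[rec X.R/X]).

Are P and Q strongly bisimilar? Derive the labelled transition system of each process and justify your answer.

P's transition system — 4 states:
  u0 = b.a.(c.0 + 0) | —b→ u1
  u1 = a.(c.0 + 0) | —a→ u2
  u2 = c.0 + 0 | —c→ u3
  u3 = 0 | ∅
Q's transition system — 4 states:
  v0 = b.a.c.0 | —b→ v1
  v1 = a.c.0 | —a→ v2
  v2 = c.0 | —c→ v3
  v3 = 0 | ∅
Partition-refinement fixed point:
  B0 = {u0, v0}
  B1 = {u1, v1}
  B2 = {u2, v2}
  B3 = {u3, v3}
u0 ∈ B0, v0 ∈ B0 → same block

bisimilar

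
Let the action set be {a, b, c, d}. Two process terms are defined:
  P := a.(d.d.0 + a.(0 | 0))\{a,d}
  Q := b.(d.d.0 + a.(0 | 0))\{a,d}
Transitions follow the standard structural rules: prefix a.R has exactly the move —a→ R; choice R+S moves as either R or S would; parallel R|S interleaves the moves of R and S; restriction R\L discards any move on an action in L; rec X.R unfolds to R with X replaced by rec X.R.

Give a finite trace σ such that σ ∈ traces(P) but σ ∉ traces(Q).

a

LTS(P): 2 reachable states
  m0 = a.(d.d.0 + a.(0 | 0))\{a,d} has moves -a-> m1
  m1 = (d.d.0 + a.(0 | 0))\{a,d} has moves deadlocked
LTS(Q): 2 reachable states
  n0 = b.(d.d.0 + a.(0 | 0))\{a,d} has moves -b-> n1
  n1 = (d.d.0 + a.(0 | 0))\{a,d} has moves deadlocked
Run σ = ⟨a⟩ on P: start {m0}
  after a @ step 1: {m1}
  P completes σ.
Run σ = ⟨a⟩ on Q: start {n0}
  after a @ step 1: ∅ (Q stuck)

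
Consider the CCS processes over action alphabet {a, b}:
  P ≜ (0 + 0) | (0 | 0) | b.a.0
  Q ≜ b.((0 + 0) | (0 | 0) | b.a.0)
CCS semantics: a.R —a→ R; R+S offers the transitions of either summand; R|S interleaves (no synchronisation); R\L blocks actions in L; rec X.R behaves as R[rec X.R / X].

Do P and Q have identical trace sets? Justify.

Reachable graph of P (3 states):
  u0 = (0 + 0) | (0 | 0) | b.a.0 ⊢ --b--▸ u1
  u1 = (0 + 0) | (0 | 0) | a.0 ⊢ --a--▸ u2
  u2 = (0 + 0) | (0 | 0) | 0 ⊢ stopped
Reachable graph of Q (4 states):
  v0 = b.((0 + 0) | (0 | 0) | b.a.0) ⊢ --b--▸ v1
  v1 = (0 + 0) | (0 | 0) | b.a.0 ⊢ --b--▸ v2
  v2 = (0 + 0) | (0 | 0) | a.0 ⊢ --a--▸ v3
  v3 = (0 + 0) | (0 | 0) | 0 ⊢ stopped
Executing ba from P (initial set {u0}):
  step 1 (b): {u1}
  step 2 (a): {u2}
  ✓ P
Executing ba from Q (initial set {v0}):
  step 1 (b): {v1}
  step 2 (a): ∅ (Q stuck)

trace-distinct — witness ⟨ba⟩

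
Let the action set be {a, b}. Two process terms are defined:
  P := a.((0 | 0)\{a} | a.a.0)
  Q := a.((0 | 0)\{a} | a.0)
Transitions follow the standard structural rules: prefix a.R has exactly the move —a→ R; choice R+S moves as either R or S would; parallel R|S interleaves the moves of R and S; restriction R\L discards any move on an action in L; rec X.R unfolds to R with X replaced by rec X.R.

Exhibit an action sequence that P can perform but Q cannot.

LTS(P): 4 reachable states
  p0 = a.((0 | 0)\{a} | a.a.0) | —a→ p1
  p1 = (0 | 0)\{a} | a.a.0 | —a→ p2
  p2 = (0 | 0)\{a} | a.0 | —a→ p3
  p3 = (0 | 0)\{a} | 0 | (no moves)
LTS(Q): 3 reachable states
  q0 = a.((0 | 0)\{a} | a.0) | —a→ q1
  q1 = (0 | 0)\{a} | a.0 | —a→ q2
  q2 = (0 | 0)\{a} | 0 | (no moves)
Trace ⟨aaa⟩ through P, begin at {p0}:
  [1] a ⇒ {p1}
  [2] a ⇒ {p2}
  [3] a ⇒ {p3}
  P completes σ.
Trace ⟨aaa⟩ through Q, begin at {q0}:
  [1] a ⇒ {q1}
  [2] a ⇒ {q2}
  [3] a ⇒ ∅ (Q stuck)

aaa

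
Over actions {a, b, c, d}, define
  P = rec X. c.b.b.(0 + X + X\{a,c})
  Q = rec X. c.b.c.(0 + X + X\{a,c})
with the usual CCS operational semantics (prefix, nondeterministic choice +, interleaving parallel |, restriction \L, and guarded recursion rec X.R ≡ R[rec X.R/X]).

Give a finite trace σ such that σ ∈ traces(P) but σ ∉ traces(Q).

cbb

Reachable graph of P (4 states):
  s0 = rec X. c.b.b.(0 + X + X\{a,c}) → =c=> s1
  s1 = b.b.(0 + (rec X. c.b.b.(0 + X + X\{a,c})) + (rec X. c.b.b.(0 + X + X\{a,c}))\{a,c}) → =b=> s2
  s2 = b.(0 + (rec X. c.b.b.(0 + X + X\{a,c})) + (rec X. c.b.b.(0 + X + X\{a,c}))\{a,c}) → =b=> s3
  s3 = 0 + (rec X. c.b.b.(0 + X + X\{a,c})) + (rec X. c.b.b.(0 + X + X\{a,c}))\{a,c} → =c=> s1
Reachable graph of Q (4 states):
  t0 = rec X. c.b.c.(0 + X + X\{a,c}) → =c=> t1
  t1 = b.c.(0 + (rec X. c.b.c.(0 + X + X\{a,c})) + (rec X. c.b.c.(0 + X + X\{a,c}))\{a,c}) → =b=> t2
  t2 = c.(0 + (rec X. c.b.c.(0 + X + X\{a,c})) + (rec X. c.b.c.(0 + X + X\{a,c}))\{a,c}) → =c=> t3
  t3 = 0 + (rec X. c.b.c.(0 + X + X\{a,c})) + (rec X. c.b.c.(0 + X + X\{a,c}))\{a,c} → =c=> t1
Trace ⟨cbb⟩ through P, begin at {s0}:
  step 1 (c): {s1}
  step 2 (b): {s2}
  step 3 (b): {s3}
  — P admits the full trace.
Trace ⟨cbb⟩ through Q, begin at {t0}:
  step 1 (c): {t1}
  step 2 (b): {t2}
  step 3 (b): ∅ (Q stuck)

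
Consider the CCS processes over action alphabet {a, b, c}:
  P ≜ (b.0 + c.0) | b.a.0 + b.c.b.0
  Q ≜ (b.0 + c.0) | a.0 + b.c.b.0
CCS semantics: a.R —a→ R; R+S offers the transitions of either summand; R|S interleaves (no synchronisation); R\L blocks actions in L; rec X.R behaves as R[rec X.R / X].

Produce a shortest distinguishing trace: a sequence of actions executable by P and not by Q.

Reachable graph of P (9 states):
  u0 = (b.0 + c.0) | b.a.0 + b.c.b.0 | -b-> u1, -b-> u2, -b-> u3, -c-> u2
  u1 = (b.0 + c.0) | a.0 | -a-> u4, -b-> u5, -c-> u5
  u2 = 0 | b.a.0 | -b-> u5
  u3 = c.b.0 | -c-> u6
  u4 = (b.0 + c.0) | 0 | -b-> u7, -c-> u7
  u5 = 0 | a.0 | -a-> u7
  u6 = b.0 | -b-> u8
  u7 = 0 | 0 | stopped
  u8 = 0 | stopped
Reachable graph of Q (7 states):
  v0 = (b.0 + c.0) | a.0 + b.c.b.0 | -a-> v1, -b-> v2, -b-> v3, -c-> v2
  v1 = (b.0 + c.0) | 0 | -b-> v4, -c-> v4
  v2 = 0 | a.0 | -a-> v4
  v3 = c.b.0 | -c-> v5
  v4 = 0 | 0 | stopped
  v5 = b.0 | -b-> v6
  v6 = 0 | stopped
Executing bb from P (initial set {u0}):
  after b @ step 1: {u1, u2, u3}
  after b @ step 2: {u5}
  — P admits the full trace.
Executing bb from Q (initial set {v0}):
  after b @ step 1: {v2, v3}
  after b @ step 2: ∅ (Q stuck)

bb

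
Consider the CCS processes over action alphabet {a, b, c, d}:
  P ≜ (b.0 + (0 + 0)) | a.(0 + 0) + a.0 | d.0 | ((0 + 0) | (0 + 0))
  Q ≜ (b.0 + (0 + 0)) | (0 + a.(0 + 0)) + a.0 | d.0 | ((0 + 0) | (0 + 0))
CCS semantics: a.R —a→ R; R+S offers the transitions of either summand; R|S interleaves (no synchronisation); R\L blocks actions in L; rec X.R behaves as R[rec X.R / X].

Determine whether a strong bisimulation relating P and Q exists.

YES

Reachable graph of P (7 states):
  s0 = (b.0 + (0 + 0)) | a.(0 + 0) + a.0 | d.0 | ((0 + 0) | (0 + 0)) | ··a··> s1, ··a··> s2, ··b··> s3, ··d··> s4
  s1 = (b.0 + (0 + 0)) | (0 + 0) | ··b··> s5
  s2 = 0 | d.0 | ((0 + 0) | (0 + 0)) | ··d··> s6
  s3 = 0 | a.(0 + 0) | ··a··> s5
  s4 = a.0 | 0 | ((0 + 0) | (0 + 0)) | ··a··> s6
  s5 = 0 | (0 + 0) | deadlocked
  s6 = 0 | 0 | ((0 + 0) | (0 + 0)) | deadlocked
Reachable graph of Q (7 states):
  t0 = (b.0 + (0 + 0)) | (0 + a.(0 + 0)) + a.0 | d.0 | ((0 + 0) | (0 + 0)) | ··a··> t1, ··a··> t2, ··b··> t3, ··d··> t4
  t1 = (b.0 + (0 + 0)) | (0 + 0) | ··b··> t5
  t2 = 0 | d.0 | ((0 + 0) | (0 + 0)) | ··d··> t6
  t3 = 0 | (0 + a.(0 + 0)) | ··a··> t5
  t4 = a.0 | 0 | ((0 + 0) | (0 + 0)) | ··a··> t6
  t5 = 0 | (0 + 0) | deadlocked
  t6 = 0 | 0 | ((0 + 0) | (0 + 0)) | deadlocked
Bisimilarity quotient blocks:
  B0 = {s0, t0}
  B1 = {s1, t1}
  B2 = {s5, s6, t5, t6}
  B3 = {s3, s4, t3, t4}
  B4 = {s2, t2}
s0 ∈ B0, t0 ∈ B0 → same block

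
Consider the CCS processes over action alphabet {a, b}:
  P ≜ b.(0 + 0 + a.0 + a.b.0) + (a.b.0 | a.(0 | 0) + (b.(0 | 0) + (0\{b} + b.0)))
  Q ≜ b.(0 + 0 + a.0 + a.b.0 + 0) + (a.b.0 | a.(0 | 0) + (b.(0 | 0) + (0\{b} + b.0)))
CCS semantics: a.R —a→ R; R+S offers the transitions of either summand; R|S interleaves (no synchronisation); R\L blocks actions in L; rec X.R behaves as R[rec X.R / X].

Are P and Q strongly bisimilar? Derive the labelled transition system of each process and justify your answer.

LTS(P): 10 reachable states
  s0 = b.(0 + 0 + a.0 + a.b.0) + (a.b.0 | a.(0 | 0) + (b.(0 | 0) + (0\{b} + b.0))) has moves =a=> s1, =a=> s2, =b=> s3, =b=> s4, =b=> s5
  s1 = a.b.0 | (0 | 0) has moves =a=> s6
  s2 = b.0 | a.(0 | 0) has moves =a=> s6, =b=> s7
  s3 = 0 has moves (no moves)
  s4 = 0 + 0 + a.0 + a.b.0 has moves =a=> s3, =a=> s8
  s5 = 0 | 0 has moves (no moves)
  s6 = b.0 | (0 | 0) has moves =b=> s9
  s7 = 0 | a.(0 | 0) has moves =a=> s9
  s8 = b.0 has moves =b=> s3
  s9 = 0 | (0 | 0) has moves (no moves)
LTS(Q): 10 reachable states
  t0 = b.(0 + 0 + a.0 + a.b.0 + 0) + (a.b.0 | a.(0 | 0) + (b.(0 | 0) + (0\{b} + b.0))) has moves =a=> t1, =a=> t2, =b=> t3, =b=> t4, =b=> t5
  t1 = a.b.0 | (0 | 0) has moves =a=> t6
  t2 = b.0 | a.(0 | 0) has moves =a=> t6, =b=> t7
  t3 = 0 has moves (no moves)
  t4 = 0 + 0 + a.0 + a.b.0 + 0 has moves =a=> t3, =a=> t8
  t5 = 0 | 0 has moves (no moves)
  t6 = b.0 | (0 | 0) has moves =b=> t9
  t7 = 0 | a.(0 | 0) has moves =a=> t9
  t8 = b.0 has moves =b=> t3
  t9 = 0 | (0 | 0) has moves (no moves)
Bisimilarity quotient blocks:
  B0 = {s0, t0}
  B1 = {s1, t1}
  B2 = {s6, s8, t6, t8}
  B3 = {s3, s5, s9, t3, t5, t9}
  B4 = {s2, t2}
  B5 = {s7, t7}
  B6 = {s4, t4}
s0 ∈ B0, t0 ∈ B0 → same block

bisimilar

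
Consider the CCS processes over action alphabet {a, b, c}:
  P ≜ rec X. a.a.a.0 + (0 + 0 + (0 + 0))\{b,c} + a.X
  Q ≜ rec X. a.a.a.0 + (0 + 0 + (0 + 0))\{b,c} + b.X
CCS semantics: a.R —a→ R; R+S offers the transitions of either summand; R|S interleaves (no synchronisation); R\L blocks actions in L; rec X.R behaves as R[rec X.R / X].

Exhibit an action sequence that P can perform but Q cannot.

aaaa

P's transition system — 4 states:
  u0 = rec X. a.a.a.0 + (0 + 0 + (0 + 0))\{b,c} + a.X → --a--▸ u0, --a--▸ u1
  u1 = a.a.0 → --a--▸ u2
  u2 = a.0 → --a--▸ u3
  u3 = 0 → ∅
Q's transition system — 4 states:
  v0 = rec X. a.a.a.0 + (0 + 0 + (0 + 0))\{b,c} + b.X → --a--▸ v1, --b--▸ v0
  v1 = a.a.0 → --a--▸ v2
  v2 = a.0 → --a--▸ v3
  v3 = 0 → ∅
Executing aaaa from P (initial set {u0}):
  step 1 (a): {u0, u1}
  step 2 (a): {u0, u1, u2}
  step 3 (a): {u0, u1, u2, u3}
  step 4 (a): {u0, u1, u2, u3}
  — P admits the full trace.
Executing aaaa from Q (initial set {v0}):
  step 1 (a): {v1}
  step 2 (a): {v2}
  step 3 (a): {v3}
  step 4 (a): ∅ (Q stuck)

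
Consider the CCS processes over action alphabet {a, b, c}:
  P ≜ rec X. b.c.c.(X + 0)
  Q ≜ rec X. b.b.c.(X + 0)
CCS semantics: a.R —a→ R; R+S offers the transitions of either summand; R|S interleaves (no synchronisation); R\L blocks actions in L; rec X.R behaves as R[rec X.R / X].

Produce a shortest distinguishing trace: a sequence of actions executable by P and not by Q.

bc

LTS(P): 4 reachable states
  u0 = rec X. b.c.c.(X + 0) → -b-> u1
  u1 = c.c.((rec X. b.c.c.(X + 0)) + 0) → -c-> u2
  u2 = c.((rec X. b.c.c.(X + 0)) + 0) → -c-> u3
  u3 = (rec X. b.c.c.(X + 0)) + 0 → -b-> u1
LTS(Q): 4 reachable states
  v0 = rec X. b.b.c.(X + 0) → -b-> v1
  v1 = b.c.((rec X. b.b.c.(X + 0)) + 0) → -b-> v2
  v2 = c.((rec X. b.b.c.(X + 0)) + 0) → -c-> v3
  v3 = (rec X. b.b.c.(X + 0)) + 0 → -b-> v1
Executing bc from P (initial set {u0}):
  step 1 (b): {u1}
  step 2 (c): {u2}
  — P admits the full trace.
Executing bc from Q (initial set {v0}):
  step 1 (b): {v1}
  step 2 (c): no successor for Q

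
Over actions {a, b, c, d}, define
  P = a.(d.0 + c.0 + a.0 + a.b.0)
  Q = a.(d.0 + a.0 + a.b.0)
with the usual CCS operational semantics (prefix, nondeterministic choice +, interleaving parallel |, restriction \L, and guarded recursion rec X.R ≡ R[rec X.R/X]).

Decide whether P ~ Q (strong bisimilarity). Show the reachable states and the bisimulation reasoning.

not bisimilar

LTS(P): 4 reachable states
  s0 = a.(d.0 + c.0 + a.0 + a.b.0) :: -a-> s1
  s1 = d.0 + c.0 + a.0 + a.b.0 :: -a-> s2, -a-> s3, -c-> s2, -d-> s2
  s2 = 0 :: deadlocked
  s3 = b.0 :: -b-> s2
LTS(Q): 4 reachable states
  t0 = a.(d.0 + a.0 + a.b.0) :: -a-> t1
  t1 = d.0 + a.0 + a.b.0 :: -a-> t2, -a-> t3, -d-> t2
  t2 = 0 :: deadlocked
  t3 = b.0 :: -b-> t2
Bisimilarity quotient blocks:
  B0 = {s0}
  B1 = {s1}
  B2 = {s2, t2}
  B3 = {s3, t3}
  B4 = {t0}
  B5 = {t1}
s0 ∈ B0, t0 ∈ B4 → different blocks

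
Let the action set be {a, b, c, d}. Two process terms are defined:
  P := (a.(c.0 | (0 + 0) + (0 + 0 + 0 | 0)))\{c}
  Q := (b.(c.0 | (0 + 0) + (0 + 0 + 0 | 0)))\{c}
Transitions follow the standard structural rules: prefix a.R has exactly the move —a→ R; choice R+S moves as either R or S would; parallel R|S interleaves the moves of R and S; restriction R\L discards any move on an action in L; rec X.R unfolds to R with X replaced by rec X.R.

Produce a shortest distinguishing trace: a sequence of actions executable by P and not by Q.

LTS(P): 2 reachable states
  m0 = (a.(c.0 | (0 + 0) + (0 + 0 + 0 | 0)))\{c} → =a=> m1
  m1 = (c.0 | (0 + 0) + (0 + 0 + 0 | 0))\{c} → ∅
LTS(Q): 2 reachable states
  n0 = (b.(c.0 | (0 + 0) + (0 + 0 + 0 | 0)))\{c} → =b=> n1
  n1 = (c.0 | (0 + 0) + (0 + 0 + 0 | 0))\{c} → ∅
Executing a from P (initial set {m0}):
  [1] a ⇒ {m1}
  ✓ P
Executing a from Q (initial set {n0}):
  [1] a ⇒ no successor for Q

a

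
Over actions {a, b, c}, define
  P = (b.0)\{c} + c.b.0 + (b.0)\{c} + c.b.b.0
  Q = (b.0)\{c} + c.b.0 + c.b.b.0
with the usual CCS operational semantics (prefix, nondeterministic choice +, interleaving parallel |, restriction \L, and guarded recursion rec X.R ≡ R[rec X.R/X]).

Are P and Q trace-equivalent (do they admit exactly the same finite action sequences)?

P's transition system — 5 states:
  u0 = (b.0)\{c} + c.b.0 + (b.0)\{c} + c.b.b.0 :: ··b··> u1, ··c··> u2, ··c··> u3
  u1 = 0\{c} :: ·
  u2 = b.0 :: ··b··> u4
  u3 = b.b.0 :: ··b··> u2
  u4 = 0 :: ·
Q's transition system — 5 states:
  v0 = (b.0)\{c} + c.b.0 + c.b.b.0 :: ··b··> v1, ··c··> v2, ··c··> v3
  v1 = 0\{c} :: ·
  v2 = b.0 :: ··b··> v4
  v3 = b.b.0 :: ··b··> v2
  v4 = 0 :: ·
Coarsest stable partition (strong bisimilarity classes):
  B0 = {u0, v0}
  B1 = {u3, v3}
  B2 = {u2, v2}
  B3 = {u1, u4, v1, v4}
u0 ∈ B0, v0 ∈ B0 → same block
Bisimilar ⇒ trace-equivalent.

trace-equivalent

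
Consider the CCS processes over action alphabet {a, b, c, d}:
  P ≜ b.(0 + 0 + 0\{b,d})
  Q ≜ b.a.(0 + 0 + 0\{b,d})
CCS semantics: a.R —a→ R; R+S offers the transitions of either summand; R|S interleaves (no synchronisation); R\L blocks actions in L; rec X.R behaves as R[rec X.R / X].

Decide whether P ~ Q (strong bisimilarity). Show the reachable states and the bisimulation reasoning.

Reachable graph of P (2 states):
  m0 = b.(0 + 0 + 0\{b,d}) | —b→ m1
  m1 = 0 + 0 + 0\{b,d} | stopped
Reachable graph of Q (3 states):
  n0 = b.a.(0 + 0 + 0\{b,d}) | —b→ n1
  n1 = a.(0 + 0 + 0\{b,d}) | —a→ n2
  n2 = 0 + 0 + 0\{b,d} | stopped
Bisimilarity quotient blocks:
  B0 = {m0}
  B1 = {m1, n2}
  B2 = {n0}
  B3 = {n1}
m0 ∈ B0, n0 ∈ B2 → different blocks

not bisimilar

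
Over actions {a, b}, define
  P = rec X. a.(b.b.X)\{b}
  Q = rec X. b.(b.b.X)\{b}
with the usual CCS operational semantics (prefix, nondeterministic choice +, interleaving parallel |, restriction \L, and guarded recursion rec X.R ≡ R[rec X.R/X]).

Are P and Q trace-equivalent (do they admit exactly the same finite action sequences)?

Reachable graph of P (2 states):
  u0 = rec X. a.(b.b.X)\{b} | -a-> u1
  u1 = (b.b.(rec X. a.(b.b.X)\{b}))\{b} | ∅
Reachable graph of Q (2 states):
  v0 = rec X. b.(b.b.X)\{b} | -b-> v1
  v1 = (b.b.(rec X. b.(b.b.X)\{b}))\{b} | ∅
Run σ = ⟨a⟩ on P: start {u0}
  [1] a ⇒ {u1}
  P completes σ.
Run σ = ⟨a⟩ on Q: start {v0}
  [1] a ⇒ no successor for Q

trace-distinct — witness ⟨a⟩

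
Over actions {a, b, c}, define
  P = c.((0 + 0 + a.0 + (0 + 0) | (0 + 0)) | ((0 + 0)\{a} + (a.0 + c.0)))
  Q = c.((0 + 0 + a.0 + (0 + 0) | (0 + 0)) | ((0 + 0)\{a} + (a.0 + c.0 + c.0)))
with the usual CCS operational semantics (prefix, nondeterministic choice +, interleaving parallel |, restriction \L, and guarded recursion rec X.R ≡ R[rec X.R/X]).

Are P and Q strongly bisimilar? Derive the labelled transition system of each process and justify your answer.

Reachable graph of P (5 states):
  m0 = c.((0 + 0 + a.0 + (0 + 0) | (0 + 0)) | ((0 + 0)\{a} + (a.0 + c.0))) → -c-> m1
  m1 = (0 + 0 + a.0 + (0 + 0) | (0 + 0)) | ((0 + 0)\{a} + (a.0 + c.0)) → -a-> m2, -a-> m3, -c-> m2
  m2 = (0 + 0 + a.0 + (0 + 0) | (0 + 0)) | 0 → -a-> m4
  m3 = 0 | ((0 + 0)\{a} + (a.0 + c.0)) → -a-> m4, -c-> m4
  m4 = 0 | 0 → ·
Reachable graph of Q (5 states):
  n0 = c.((0 + 0 + a.0 + (0 + 0) | (0 + 0)) | ((0 + 0)\{a} + (a.0 + c.0 + c.0))) → -c-> n1
  n1 = (0 + 0 + a.0 + (0 + 0) | (0 + 0)) | ((0 + 0)\{a} + (a.0 + c.0 + c.0)) → -a-> n2, -a-> n3, -c-> n2
  n2 = (0 + 0 + a.0 + (0 + 0) | (0 + 0)) | 0 → -a-> n4
  n3 = 0 | ((0 + 0)\{a} + (a.0 + c.0 + c.0)) → -a-> n4, -c-> n4
  n4 = 0 | 0 → ·
Bisimilarity quotient blocks:
  B0 = {m0, n0}
  B1 = {m1, n1}
  B2 = {m2, n2}
  B3 = {m4, n4}
  B4 = {m3, n3}
m0 ∈ B0, n0 ∈ B0 → same block

bisimilar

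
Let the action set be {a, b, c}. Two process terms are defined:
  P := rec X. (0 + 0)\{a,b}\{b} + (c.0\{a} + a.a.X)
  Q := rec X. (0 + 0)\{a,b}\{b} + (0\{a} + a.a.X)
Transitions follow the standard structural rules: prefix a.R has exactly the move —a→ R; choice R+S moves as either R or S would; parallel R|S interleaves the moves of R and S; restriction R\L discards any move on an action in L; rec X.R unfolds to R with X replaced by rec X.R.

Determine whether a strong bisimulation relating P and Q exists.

Reachable graph of P (3 states):
  u0 = rec X. (0 + 0)\{a,b}\{b} + (c.0\{a} + a.a.X) :: -a-> u1, -c-> u2
  u1 = a.(rec X. (0 + 0)\{a,b}\{b} + (c.0\{a} + a.a.X)) :: -a-> u0
  u2 = 0\{a} :: (no moves)
Reachable graph of Q (2 states):
  v0 = rec X. (0 + 0)\{a,b}\{b} + (0\{a} + a.a.X) :: -a-> v1
  v1 = a.(rec X. (0 + 0)\{a,b}\{b} + (0\{a} + a.a.X)) :: -a-> v0
Coarsest stable partition (strong bisimilarity classes):
  B0 = {u0}
  B1 = {u1}
  B2 = {u2}
  B3 = {v0, v1}
u0 ∈ B0, v0 ∈ B3 → different blocks

NO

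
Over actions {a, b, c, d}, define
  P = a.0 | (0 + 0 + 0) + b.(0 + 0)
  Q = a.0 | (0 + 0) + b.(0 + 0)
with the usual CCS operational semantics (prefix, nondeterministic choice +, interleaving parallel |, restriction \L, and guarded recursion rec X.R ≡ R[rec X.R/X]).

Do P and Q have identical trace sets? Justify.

traces(P) = traces(Q)

P's transition system — 3 states:
  u0 = a.0 | (0 + 0 + 0) + b.(0 + 0) ⊢ =a=> u1, =b=> u2
  u1 = 0 | (0 + 0 + 0) ⊢ deadlocked
  u2 = 0 + 0 ⊢ deadlocked
Q's transition system — 3 states:
  v0 = a.0 | (0 + 0) + b.(0 + 0) ⊢ =a=> v1, =b=> v2
  v1 = 0 | (0 + 0) ⊢ deadlocked
  v2 = 0 + 0 ⊢ deadlocked
Bisimilarity quotient blocks:
  B0 = {u0, v0}
  B1 = {u1, u2, v1, v2}
u0 ∈ B0, v0 ∈ B0 → same block
Bisimilar ⇒ trace-equivalent.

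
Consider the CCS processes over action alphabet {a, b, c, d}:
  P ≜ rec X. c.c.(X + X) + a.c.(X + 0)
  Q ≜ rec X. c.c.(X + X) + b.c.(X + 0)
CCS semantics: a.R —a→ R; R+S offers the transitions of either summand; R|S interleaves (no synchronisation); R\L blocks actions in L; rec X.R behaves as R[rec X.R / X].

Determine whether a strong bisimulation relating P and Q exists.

P ≁ Q

P's transition system — 5 states:
  s0 = rec X. c.c.(X + X) + a.c.(X + 0) → --a--▸ s1, --c--▸ s2
  s1 = c.((rec X. c.c.(X + X) + a.c.(X + 0)) + 0) → --c--▸ s3
  s2 = c.((rec X. c.c.(X + X) + a.c.(X + 0)) + (rec X. c.c.(X + X) + a.c.(X + 0))) → --c--▸ s4
  s3 = (rec X. c.c.(X + X) + a.c.(X + 0)) + 0 → --a--▸ s1, --c--▸ s2
  s4 = (rec X. c.c.(X + X) + a.c.(X + 0)) + (rec X. c.c.(X + X) + a.c.(X + 0)) → --a--▸ s1, --c--▸ s2
Q's transition system — 5 states:
  t0 = rec X. c.c.(X + X) + b.c.(X + 0) → --b--▸ t1, --c--▸ t2
  t1 = c.((rec X. c.c.(X + X) + b.c.(X + 0)) + 0) → --c--▸ t3
  t2 = c.((rec X. c.c.(X + X) + b.c.(X + 0)) + (rec X. c.c.(X + X) + b.c.(X + 0))) → --c--▸ t4
  t3 = (rec X. c.c.(X + X) + b.c.(X + 0)) + 0 → --b--▸ t1, --c--▸ t2
  t4 = (rec X. c.c.(X + X) + b.c.(X + 0)) + (rec X. c.c.(X + X) + b.c.(X + 0)) → --b--▸ t1, --c--▸ t2
Coarsest stable partition (strong bisimilarity classes):
  B0 = {s0, s3, s4}
  B1 = {s1, s2}
  B2 = {t0, t3, t4}
  B3 = {t1, t2}
s0 ∈ B0, t0 ∈ B2 → different blocks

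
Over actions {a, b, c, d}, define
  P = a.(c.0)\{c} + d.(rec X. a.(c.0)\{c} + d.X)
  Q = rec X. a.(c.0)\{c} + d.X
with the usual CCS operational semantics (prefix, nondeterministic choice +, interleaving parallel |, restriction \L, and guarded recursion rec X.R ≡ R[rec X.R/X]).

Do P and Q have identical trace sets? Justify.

LTS(P): 3 reachable states
  m0 = a.(c.0)\{c} + d.(rec X. a.(c.0)\{c} + d.X) → ··a··> m1, ··d··> m2
  m1 = (c.0)\{c} → (no moves)
  m2 = rec X. a.(c.0)\{c} + d.X → ··a··> m1, ··d··> m2
LTS(Q): 2 reachable states
  n0 = rec X. a.(c.0)\{c} + d.X → ··a··> n1, ··d··> n0
  n1 = (c.0)\{c} → (no moves)
Partition-refinement fixed point:
  B0 = {m0, m2, n0}
  B1 = {m1, n1}
m0 ∈ B0, n0 ∈ B0 → same block
Bisimilar ⇒ trace-equivalent.

YES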